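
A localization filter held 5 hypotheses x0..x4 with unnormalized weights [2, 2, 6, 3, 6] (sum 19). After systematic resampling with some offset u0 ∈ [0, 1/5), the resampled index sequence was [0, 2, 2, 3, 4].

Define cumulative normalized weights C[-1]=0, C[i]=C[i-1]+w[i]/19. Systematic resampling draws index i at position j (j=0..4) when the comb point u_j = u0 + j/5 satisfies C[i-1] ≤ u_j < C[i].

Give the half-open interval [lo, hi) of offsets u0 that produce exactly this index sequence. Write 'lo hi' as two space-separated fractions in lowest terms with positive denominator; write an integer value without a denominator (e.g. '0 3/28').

1/95 8/95

C = [2/19, 4/19, 10/19, 13/19, 1]
j=0 picked index 0: u0 ∈ [0, 2/19)
j=1 picked index 2: u0 ∈ [1/95, 31/95)
j=2 picked index 2: u0 ∈ [-18/95, 12/95)
j=3 picked index 3: u0 ∈ [-7/95, 8/95)
j=4 picked index 4: u0 ∈ [-11/95, 1/5)
intersection: [1/95, 8/95)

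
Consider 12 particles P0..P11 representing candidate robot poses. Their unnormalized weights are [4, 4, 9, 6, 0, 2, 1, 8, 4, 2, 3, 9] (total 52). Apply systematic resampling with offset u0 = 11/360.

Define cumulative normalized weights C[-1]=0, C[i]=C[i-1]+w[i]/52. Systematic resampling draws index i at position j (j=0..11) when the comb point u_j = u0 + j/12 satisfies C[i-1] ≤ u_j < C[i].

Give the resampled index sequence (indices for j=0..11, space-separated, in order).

C = [1/13, 2/13, 17/52, 23/52, 23/52, 25/52, 1/2, 17/26, 19/26, 10/13, 43/52, 1]
j=0: u_0=11/360 ∈ [0, 1/13) → index 0
j=1: u_1=41/360 ∈ [1/13, 2/13) → index 1
j=2: u_2=71/360 ∈ [2/13, 17/52) → index 2
j=3: u_3=101/360 ∈ [2/13, 17/52) → index 2
j=4: u_4=131/360 ∈ [17/52, 23/52) → index 3
j=5: u_5=161/360 ∈ [23/52, 25/52) → index 5
j=6: u_6=191/360 ∈ [1/2, 17/26) → index 7
j=7: u_7=221/360 ∈ [1/2, 17/26) → index 7
j=8: u_8=251/360 ∈ [17/26, 19/26) → index 8
j=9: u_9=281/360 ∈ [10/13, 43/52) → index 10
j=10: u_10=311/360 ∈ [43/52, 1) → index 11
j=11: u_11=341/360 ∈ [43/52, 1) → index 11

0 1 2 2 3 5 7 7 8 10 11 11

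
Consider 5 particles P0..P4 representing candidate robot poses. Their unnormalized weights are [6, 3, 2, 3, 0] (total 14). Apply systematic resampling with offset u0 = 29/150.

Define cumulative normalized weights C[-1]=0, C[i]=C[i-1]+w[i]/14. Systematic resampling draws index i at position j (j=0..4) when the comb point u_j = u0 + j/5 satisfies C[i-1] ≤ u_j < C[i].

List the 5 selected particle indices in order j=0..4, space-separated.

0 0 1 3 3

C = [3/7, 9/14, 11/14, 1, 1]
j=0: u_0=29/150 ∈ [0, 3/7) → index 0
j=1: u_1=59/150 ∈ [0, 3/7) → index 0
j=2: u_2=89/150 ∈ [3/7, 9/14) → index 1
j=3: u_3=119/150 ∈ [11/14, 1) → index 3
j=4: u_4=149/150 ∈ [11/14, 1) → index 3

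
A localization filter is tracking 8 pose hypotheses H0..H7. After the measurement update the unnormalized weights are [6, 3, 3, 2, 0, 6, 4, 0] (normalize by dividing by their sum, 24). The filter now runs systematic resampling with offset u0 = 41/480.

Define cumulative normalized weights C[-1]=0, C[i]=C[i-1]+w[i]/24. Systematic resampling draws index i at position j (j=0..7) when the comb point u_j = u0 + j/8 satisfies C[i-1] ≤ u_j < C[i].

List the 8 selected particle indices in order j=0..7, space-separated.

C = [1/4, 3/8, 1/2, 7/12, 7/12, 5/6, 1, 1]
j=0: u_0=41/480 ∈ [0, 1/4) → index 0
j=1: u_1=101/480 ∈ [0, 1/4) → index 0
j=2: u_2=161/480 ∈ [1/4, 3/8) → index 1
j=3: u_3=221/480 ∈ [3/8, 1/2) → index 2
j=4: u_4=281/480 ∈ [7/12, 5/6) → index 5
j=5: u_5=341/480 ∈ [7/12, 5/6) → index 5
j=6: u_6=401/480 ∈ [5/6, 1) → index 6
j=7: u_7=461/480 ∈ [5/6, 1) → index 6

0 0 1 2 5 5 6 6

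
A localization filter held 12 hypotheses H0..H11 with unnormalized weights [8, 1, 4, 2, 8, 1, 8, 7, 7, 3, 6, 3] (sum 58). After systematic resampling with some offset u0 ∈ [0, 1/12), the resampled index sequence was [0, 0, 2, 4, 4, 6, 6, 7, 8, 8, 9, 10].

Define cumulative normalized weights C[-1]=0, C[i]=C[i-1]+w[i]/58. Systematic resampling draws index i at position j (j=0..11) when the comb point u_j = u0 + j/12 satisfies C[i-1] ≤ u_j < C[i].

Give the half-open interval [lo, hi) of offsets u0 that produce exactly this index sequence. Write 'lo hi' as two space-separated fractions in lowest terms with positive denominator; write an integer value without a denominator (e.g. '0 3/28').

1/116 1/87

C = [4/29, 9/58, 13/58, 15/58, 23/58, 12/29, 16/29, 39/58, 23/29, 49/58, 55/58, 1]
j=0 picked index 0: u0 ∈ [0, 4/29)
j=1 picked index 0: u0 ∈ [-1/12, 19/348)
j=2 picked index 2: u0 ∈ [-1/87, 5/87)
j=3 picked index 4: u0 ∈ [1/116, 17/116)
j=4 picked index 4: u0 ∈ [-13/174, 11/174)
j=5 picked index 6: u0 ∈ [-1/348, 47/348)
j=6 picked index 6: u0 ∈ [-5/58, 3/58)
j=7 picked index 7: u0 ∈ [-11/348, 31/348)
j=8 picked index 8: u0 ∈ [1/174, 11/87)
j=9 picked index 8: u0 ∈ [-9/116, 5/116)
j=10 picked index 9: u0 ∈ [-7/174, 1/87)
j=11 picked index 10: u0 ∈ [-25/348, 11/348)
intersection: [1/116, 1/87)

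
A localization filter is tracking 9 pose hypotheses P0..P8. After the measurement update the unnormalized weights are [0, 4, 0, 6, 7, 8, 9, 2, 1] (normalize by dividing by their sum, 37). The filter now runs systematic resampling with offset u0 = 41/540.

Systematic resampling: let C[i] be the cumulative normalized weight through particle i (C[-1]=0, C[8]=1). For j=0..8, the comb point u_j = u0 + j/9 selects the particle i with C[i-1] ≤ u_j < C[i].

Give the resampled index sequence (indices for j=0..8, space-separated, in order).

C = [0, 4/37, 4/37, 10/37, 17/37, 25/37, 34/37, 36/37, 1]
j=0: u_0=41/540 ∈ [0, 4/37) → index 1
j=1: u_1=101/540 ∈ [4/37, 10/37) → index 3
j=2: u_2=161/540 ∈ [10/37, 17/37) → index 4
j=3: u_3=221/540 ∈ [10/37, 17/37) → index 4
j=4: u_4=281/540 ∈ [17/37, 25/37) → index 5
j=5: u_5=341/540 ∈ [17/37, 25/37) → index 5
j=6: u_6=401/540 ∈ [25/37, 34/37) → index 6
j=7: u_7=461/540 ∈ [25/37, 34/37) → index 6
j=8: u_8=521/540 ∈ [34/37, 36/37) → index 7

1 3 4 4 5 5 6 6 7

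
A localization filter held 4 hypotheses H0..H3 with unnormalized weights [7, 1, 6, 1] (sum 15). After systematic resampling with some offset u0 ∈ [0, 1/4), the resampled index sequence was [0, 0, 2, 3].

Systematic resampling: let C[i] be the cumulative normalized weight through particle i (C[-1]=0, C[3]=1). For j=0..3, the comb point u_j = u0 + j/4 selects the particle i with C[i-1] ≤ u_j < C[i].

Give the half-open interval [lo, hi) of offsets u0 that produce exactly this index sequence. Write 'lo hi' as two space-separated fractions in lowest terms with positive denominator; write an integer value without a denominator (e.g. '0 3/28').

11/60 13/60

C = [7/15, 8/15, 14/15, 1]
j=0 picked index 0: u0 ∈ [0, 7/15)
j=1 picked index 0: u0 ∈ [-1/4, 13/60)
j=2 picked index 2: u0 ∈ [1/30, 13/30)
j=3 picked index 3: u0 ∈ [11/60, 1/4)
intersection: [11/60, 13/60)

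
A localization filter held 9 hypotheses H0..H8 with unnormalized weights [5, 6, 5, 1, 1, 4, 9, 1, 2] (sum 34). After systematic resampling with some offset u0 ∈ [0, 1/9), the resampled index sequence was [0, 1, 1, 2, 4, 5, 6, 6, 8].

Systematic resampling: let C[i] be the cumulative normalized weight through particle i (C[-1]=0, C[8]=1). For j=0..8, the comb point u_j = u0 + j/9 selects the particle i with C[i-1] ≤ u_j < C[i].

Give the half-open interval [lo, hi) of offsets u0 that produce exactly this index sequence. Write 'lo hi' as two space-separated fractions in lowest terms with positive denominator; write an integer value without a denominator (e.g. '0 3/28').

1/18 13/153

C = [5/34, 11/34, 8/17, 1/2, 9/17, 11/17, 31/34, 16/17, 1]
j=0 picked index 0: u0 ∈ [0, 5/34)
j=1 picked index 1: u0 ∈ [11/306, 65/306)
j=2 picked index 1: u0 ∈ [-23/306, 31/306)
j=3 picked index 2: u0 ∈ [-1/102, 7/51)
j=4 picked index 4: u0 ∈ [1/18, 13/153)
j=5 picked index 5: u0 ∈ [-4/153, 14/153)
j=6 picked index 6: u0 ∈ [-1/51, 25/102)
j=7 picked index 6: u0 ∈ [-20/153, 41/306)
j=8 picked index 8: u0 ∈ [8/153, 1/9)
intersection: [1/18, 13/153)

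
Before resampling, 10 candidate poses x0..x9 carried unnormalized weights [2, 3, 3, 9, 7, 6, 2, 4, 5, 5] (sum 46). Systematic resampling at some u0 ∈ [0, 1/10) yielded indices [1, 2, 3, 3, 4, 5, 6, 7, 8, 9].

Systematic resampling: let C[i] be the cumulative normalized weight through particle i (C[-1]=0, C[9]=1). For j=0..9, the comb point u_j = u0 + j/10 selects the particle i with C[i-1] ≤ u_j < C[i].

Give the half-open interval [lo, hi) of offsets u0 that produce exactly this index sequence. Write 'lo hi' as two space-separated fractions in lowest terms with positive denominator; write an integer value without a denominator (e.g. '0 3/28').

C = [1/23, 5/46, 4/23, 17/46, 12/23, 15/23, 16/23, 18/23, 41/46, 1]
j=0 picked index 1: u0 ∈ [1/23, 5/46)
j=1 picked index 2: u0 ∈ [1/115, 17/230)
j=2 picked index 3: u0 ∈ [-3/115, 39/230)
j=3 picked index 3: u0 ∈ [-29/230, 8/115)
j=4 picked index 4: u0 ∈ [-7/230, 14/115)
j=5 picked index 5: u0 ∈ [1/46, 7/46)
j=6 picked index 6: u0 ∈ [6/115, 11/115)
j=7 picked index 7: u0 ∈ [-1/230, 19/230)
j=8 picked index 8: u0 ∈ [-2/115, 21/230)
j=9 picked index 9: u0 ∈ [-1/115, 1/10)
intersection: [6/115, 8/115)

6/115 8/115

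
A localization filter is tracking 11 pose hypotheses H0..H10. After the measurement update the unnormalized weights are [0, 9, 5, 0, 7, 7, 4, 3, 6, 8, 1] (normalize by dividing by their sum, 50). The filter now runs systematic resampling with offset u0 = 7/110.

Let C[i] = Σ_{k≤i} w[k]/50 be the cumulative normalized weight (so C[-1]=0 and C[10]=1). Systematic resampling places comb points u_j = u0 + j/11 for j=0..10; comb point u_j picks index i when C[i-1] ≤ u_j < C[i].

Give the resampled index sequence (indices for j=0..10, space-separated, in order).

C = [0, 9/50, 7/25, 7/25, 21/50, 14/25, 16/25, 7/10, 41/50, 49/50, 1]
j=0: u_0=7/110 ∈ [0, 9/50) → index 1
j=1: u_1=17/110 ∈ [0, 9/50) → index 1
j=2: u_2=27/110 ∈ [9/50, 7/25) → index 2
j=3: u_3=37/110 ∈ [7/25, 21/50) → index 4
j=4: u_4=47/110 ∈ [21/50, 14/25) → index 5
j=5: u_5=57/110 ∈ [21/50, 14/25) → index 5
j=6: u_6=67/110 ∈ [14/25, 16/25) → index 6
j=7: u_7=7/10 ∈ [7/10, 41/50) → index 8
j=8: u_8=87/110 ∈ [7/10, 41/50) → index 8
j=9: u_9=97/110 ∈ [41/50, 49/50) → index 9
j=10: u_10=107/110 ∈ [41/50, 49/50) → index 9

1 1 2 4 5 5 6 8 8 9 9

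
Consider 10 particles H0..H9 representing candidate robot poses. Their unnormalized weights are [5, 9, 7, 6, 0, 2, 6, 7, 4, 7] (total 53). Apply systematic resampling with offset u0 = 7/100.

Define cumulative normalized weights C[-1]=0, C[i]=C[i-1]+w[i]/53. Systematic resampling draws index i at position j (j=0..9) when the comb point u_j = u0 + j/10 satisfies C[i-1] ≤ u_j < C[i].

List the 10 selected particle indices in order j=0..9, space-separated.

0 1 2 2 3 6 7 7 9 9

C = [5/53, 14/53, 21/53, 27/53, 27/53, 29/53, 35/53, 42/53, 46/53, 1]
j=0: u_0=7/100 ∈ [0, 5/53) → index 0
j=1: u_1=17/100 ∈ [5/53, 14/53) → index 1
j=2: u_2=27/100 ∈ [14/53, 21/53) → index 2
j=3: u_3=37/100 ∈ [14/53, 21/53) → index 2
j=4: u_4=47/100 ∈ [21/53, 27/53) → index 3
j=5: u_5=57/100 ∈ [29/53, 35/53) → index 6
j=6: u_6=67/100 ∈ [35/53, 42/53) → index 7
j=7: u_7=77/100 ∈ [35/53, 42/53) → index 7
j=8: u_8=87/100 ∈ [46/53, 1) → index 9
j=9: u_9=97/100 ∈ [46/53, 1) → index 9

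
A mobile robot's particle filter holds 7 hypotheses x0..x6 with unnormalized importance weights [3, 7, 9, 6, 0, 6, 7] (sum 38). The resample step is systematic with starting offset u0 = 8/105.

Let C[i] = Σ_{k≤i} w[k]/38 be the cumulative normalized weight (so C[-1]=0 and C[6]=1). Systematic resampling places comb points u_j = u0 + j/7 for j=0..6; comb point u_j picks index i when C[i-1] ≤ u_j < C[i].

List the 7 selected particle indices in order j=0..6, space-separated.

C = [3/38, 5/19, 1/2, 25/38, 25/38, 31/38, 1]
j=0: u_0=8/105 ∈ [0, 3/38) → index 0
j=1: u_1=23/105 ∈ [3/38, 5/19) → index 1
j=2: u_2=38/105 ∈ [5/19, 1/2) → index 2
j=3: u_3=53/105 ∈ [1/2, 25/38) → index 3
j=4: u_4=68/105 ∈ [1/2, 25/38) → index 3
j=5: u_5=83/105 ∈ [25/38, 31/38) → index 5
j=6: u_6=14/15 ∈ [31/38, 1) → index 6

0 1 2 3 3 5 6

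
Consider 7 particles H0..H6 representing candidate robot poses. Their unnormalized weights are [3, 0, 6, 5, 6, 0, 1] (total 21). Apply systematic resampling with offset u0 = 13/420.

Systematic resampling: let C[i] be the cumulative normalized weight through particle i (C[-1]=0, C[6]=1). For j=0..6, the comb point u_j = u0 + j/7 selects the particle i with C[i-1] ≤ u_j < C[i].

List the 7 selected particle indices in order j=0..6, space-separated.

0 2 2 3 3 4 4

C = [1/7, 1/7, 3/7, 2/3, 20/21, 20/21, 1]
j=0: u_0=13/420 ∈ [0, 1/7) → index 0
j=1: u_1=73/420 ∈ [1/7, 3/7) → index 2
j=2: u_2=19/60 ∈ [1/7, 3/7) → index 2
j=3: u_3=193/420 ∈ [3/7, 2/3) → index 3
j=4: u_4=253/420 ∈ [3/7, 2/3) → index 3
j=5: u_5=313/420 ∈ [2/3, 20/21) → index 4
j=6: u_6=373/420 ∈ [2/3, 20/21) → index 4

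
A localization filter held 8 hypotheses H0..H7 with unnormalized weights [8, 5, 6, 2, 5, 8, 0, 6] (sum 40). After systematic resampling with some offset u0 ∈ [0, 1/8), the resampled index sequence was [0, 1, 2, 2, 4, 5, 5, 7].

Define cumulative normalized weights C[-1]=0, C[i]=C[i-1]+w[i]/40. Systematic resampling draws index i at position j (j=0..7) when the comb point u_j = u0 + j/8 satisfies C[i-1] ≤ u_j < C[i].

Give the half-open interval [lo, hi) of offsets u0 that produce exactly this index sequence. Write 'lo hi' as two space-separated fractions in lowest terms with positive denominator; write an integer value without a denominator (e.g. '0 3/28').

C = [1/5, 13/40, 19/40, 21/40, 13/20, 17/20, 17/20, 1]
j=0 picked index 0: u0 ∈ [0, 1/5)
j=1 picked index 1: u0 ∈ [3/40, 1/5)
j=2 picked index 2: u0 ∈ [3/40, 9/40)
j=3 picked index 2: u0 ∈ [-1/20, 1/10)
j=4 picked index 4: u0 ∈ [1/40, 3/20)
j=5 picked index 5: u0 ∈ [1/40, 9/40)
j=6 picked index 5: u0 ∈ [-1/10, 1/10)
j=7 picked index 7: u0 ∈ [-1/40, 1/8)
intersection: [3/40, 1/10)

3/40 1/10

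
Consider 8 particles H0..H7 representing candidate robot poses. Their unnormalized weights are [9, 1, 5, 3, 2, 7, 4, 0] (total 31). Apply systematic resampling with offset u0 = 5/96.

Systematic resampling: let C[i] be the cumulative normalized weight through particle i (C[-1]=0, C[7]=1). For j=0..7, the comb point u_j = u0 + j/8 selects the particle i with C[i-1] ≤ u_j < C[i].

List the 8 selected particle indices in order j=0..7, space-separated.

C = [9/31, 10/31, 15/31, 18/31, 20/31, 27/31, 1, 1]
j=0: u_0=5/96 ∈ [0, 9/31) → index 0
j=1: u_1=17/96 ∈ [0, 9/31) → index 0
j=2: u_2=29/96 ∈ [9/31, 10/31) → index 1
j=3: u_3=41/96 ∈ [10/31, 15/31) → index 2
j=4: u_4=53/96 ∈ [15/31, 18/31) → index 3
j=5: u_5=65/96 ∈ [20/31, 27/31) → index 5
j=6: u_6=77/96 ∈ [20/31, 27/31) → index 5
j=7: u_7=89/96 ∈ [27/31, 1) → index 6

0 0 1 2 3 5 5 6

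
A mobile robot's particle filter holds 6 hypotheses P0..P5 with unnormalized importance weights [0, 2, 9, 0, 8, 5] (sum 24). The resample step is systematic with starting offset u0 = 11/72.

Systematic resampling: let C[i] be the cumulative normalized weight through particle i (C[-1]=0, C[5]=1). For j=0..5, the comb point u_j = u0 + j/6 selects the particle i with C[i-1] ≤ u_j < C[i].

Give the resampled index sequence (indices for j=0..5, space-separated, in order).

2 2 4 4 5 5

C = [0, 1/12, 11/24, 11/24, 19/24, 1]
j=0: u_0=11/72 ∈ [1/12, 11/24) → index 2
j=1: u_1=23/72 ∈ [1/12, 11/24) → index 2
j=2: u_2=35/72 ∈ [11/24, 19/24) → index 4
j=3: u_3=47/72 ∈ [11/24, 19/24) → index 4
j=4: u_4=59/72 ∈ [19/24, 1) → index 5
j=5: u_5=71/72 ∈ [19/24, 1) → index 5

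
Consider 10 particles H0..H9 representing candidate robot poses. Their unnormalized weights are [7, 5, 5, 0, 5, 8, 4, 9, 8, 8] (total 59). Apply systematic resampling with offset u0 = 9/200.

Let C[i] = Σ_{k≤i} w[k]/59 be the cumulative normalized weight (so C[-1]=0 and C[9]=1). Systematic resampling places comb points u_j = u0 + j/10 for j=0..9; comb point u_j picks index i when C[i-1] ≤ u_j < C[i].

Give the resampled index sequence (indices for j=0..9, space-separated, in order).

C = [7/59, 12/59, 17/59, 17/59, 22/59, 30/59, 34/59, 43/59, 51/59, 1]
j=0: u_0=9/200 ∈ [0, 7/59) → index 0
j=1: u_1=29/200 ∈ [7/59, 12/59) → index 1
j=2: u_2=49/200 ∈ [12/59, 17/59) → index 2
j=3: u_3=69/200 ∈ [17/59, 22/59) → index 4
j=4: u_4=89/200 ∈ [22/59, 30/59) → index 5
j=5: u_5=109/200 ∈ [30/59, 34/59) → index 6
j=6: u_6=129/200 ∈ [34/59, 43/59) → index 7
j=7: u_7=149/200 ∈ [43/59, 51/59) → index 8
j=8: u_8=169/200 ∈ [43/59, 51/59) → index 8
j=9: u_9=189/200 ∈ [51/59, 1) → index 9

0 1 2 4 5 6 7 8 8 9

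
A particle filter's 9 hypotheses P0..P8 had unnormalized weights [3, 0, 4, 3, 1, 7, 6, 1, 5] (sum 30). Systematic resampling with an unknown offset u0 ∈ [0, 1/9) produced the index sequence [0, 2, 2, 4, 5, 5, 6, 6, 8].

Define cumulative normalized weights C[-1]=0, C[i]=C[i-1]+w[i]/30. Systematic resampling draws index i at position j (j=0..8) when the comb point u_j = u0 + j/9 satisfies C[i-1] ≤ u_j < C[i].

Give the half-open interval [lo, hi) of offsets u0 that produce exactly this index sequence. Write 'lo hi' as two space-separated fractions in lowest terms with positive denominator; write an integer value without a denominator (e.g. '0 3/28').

0 1/90

C = [1/10, 1/10, 7/30, 1/3, 11/30, 3/5, 4/5, 5/6, 1]
j=0 picked index 0: u0 ∈ [0, 1/10)
j=1 picked index 2: u0 ∈ [-1/90, 11/90)
j=2 picked index 2: u0 ∈ [-11/90, 1/90)
j=3 picked index 4: u0 ∈ [0, 1/30)
j=4 picked index 5: u0 ∈ [-7/90, 7/45)
j=5 picked index 5: u0 ∈ [-17/90, 2/45)
j=6 picked index 6: u0 ∈ [-1/15, 2/15)
j=7 picked index 6: u0 ∈ [-8/45, 1/45)
j=8 picked index 8: u0 ∈ [-1/18, 1/9)
intersection: [0, 1/90)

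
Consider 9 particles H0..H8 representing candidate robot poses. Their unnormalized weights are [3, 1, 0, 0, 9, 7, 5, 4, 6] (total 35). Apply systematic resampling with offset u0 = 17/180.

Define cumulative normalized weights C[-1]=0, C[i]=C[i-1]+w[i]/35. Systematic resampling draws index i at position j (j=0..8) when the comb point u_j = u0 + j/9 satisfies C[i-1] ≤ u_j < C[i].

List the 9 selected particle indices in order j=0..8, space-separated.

C = [3/35, 4/35, 4/35, 4/35, 13/35, 4/7, 5/7, 29/35, 1]
j=0: u_0=17/180 ∈ [3/35, 4/35) → index 1
j=1: u_1=37/180 ∈ [4/35, 13/35) → index 4
j=2: u_2=19/60 ∈ [4/35, 13/35) → index 4
j=3: u_3=77/180 ∈ [13/35, 4/7) → index 5
j=4: u_4=97/180 ∈ [13/35, 4/7) → index 5
j=5: u_5=13/20 ∈ [4/7, 5/7) → index 6
j=6: u_6=137/180 ∈ [5/7, 29/35) → index 7
j=7: u_7=157/180 ∈ [29/35, 1) → index 8
j=8: u_8=59/60 ∈ [29/35, 1) → index 8

1 4 4 5 5 6 7 8 8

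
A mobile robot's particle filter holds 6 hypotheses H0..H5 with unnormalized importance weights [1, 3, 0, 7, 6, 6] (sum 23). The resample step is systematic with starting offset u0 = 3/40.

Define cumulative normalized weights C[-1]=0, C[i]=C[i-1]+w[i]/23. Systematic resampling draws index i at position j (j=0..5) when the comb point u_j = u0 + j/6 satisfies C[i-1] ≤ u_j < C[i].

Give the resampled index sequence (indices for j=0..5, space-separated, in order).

1 3 3 4 5 5

C = [1/23, 4/23, 4/23, 11/23, 17/23, 1]
j=0: u_0=3/40 ∈ [1/23, 4/23) → index 1
j=1: u_1=29/120 ∈ [4/23, 11/23) → index 3
j=2: u_2=49/120 ∈ [4/23, 11/23) → index 3
j=3: u_3=23/40 ∈ [11/23, 17/23) → index 4
j=4: u_4=89/120 ∈ [17/23, 1) → index 5
j=5: u_5=109/120 ∈ [17/23, 1) → index 5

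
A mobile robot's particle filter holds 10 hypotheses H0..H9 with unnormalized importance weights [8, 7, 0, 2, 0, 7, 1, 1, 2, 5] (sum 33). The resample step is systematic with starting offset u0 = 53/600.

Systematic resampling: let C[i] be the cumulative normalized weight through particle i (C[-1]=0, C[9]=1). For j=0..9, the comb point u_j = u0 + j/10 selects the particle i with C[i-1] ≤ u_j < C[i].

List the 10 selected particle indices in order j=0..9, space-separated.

0 0 1 1 3 5 5 8 9 9

C = [8/33, 5/11, 5/11, 17/33, 17/33, 8/11, 25/33, 26/33, 28/33, 1]
j=0: u_0=53/600 ∈ [0, 8/33) → index 0
j=1: u_1=113/600 ∈ [0, 8/33) → index 0
j=2: u_2=173/600 ∈ [8/33, 5/11) → index 1
j=3: u_3=233/600 ∈ [8/33, 5/11) → index 1
j=4: u_4=293/600 ∈ [5/11, 17/33) → index 3
j=5: u_5=353/600 ∈ [17/33, 8/11) → index 5
j=6: u_6=413/600 ∈ [17/33, 8/11) → index 5
j=7: u_7=473/600 ∈ [26/33, 28/33) → index 8
j=8: u_8=533/600 ∈ [28/33, 1) → index 9
j=9: u_9=593/600 ∈ [28/33, 1) → index 9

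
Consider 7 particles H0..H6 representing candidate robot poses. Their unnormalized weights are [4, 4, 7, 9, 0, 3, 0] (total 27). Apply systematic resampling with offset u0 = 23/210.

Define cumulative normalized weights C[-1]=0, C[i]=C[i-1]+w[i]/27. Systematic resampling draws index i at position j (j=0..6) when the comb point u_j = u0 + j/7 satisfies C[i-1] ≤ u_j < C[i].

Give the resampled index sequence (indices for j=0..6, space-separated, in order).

C = [4/27, 8/27, 5/9, 8/9, 8/9, 1, 1]
j=0: u_0=23/210 ∈ [0, 4/27) → index 0
j=1: u_1=53/210 ∈ [4/27, 8/27) → index 1
j=2: u_2=83/210 ∈ [8/27, 5/9) → index 2
j=3: u_3=113/210 ∈ [8/27, 5/9) → index 2
j=4: u_4=143/210 ∈ [5/9, 8/9) → index 3
j=5: u_5=173/210 ∈ [5/9, 8/9) → index 3
j=6: u_6=29/30 ∈ [8/9, 1) → index 5

0 1 2 2 3 3 5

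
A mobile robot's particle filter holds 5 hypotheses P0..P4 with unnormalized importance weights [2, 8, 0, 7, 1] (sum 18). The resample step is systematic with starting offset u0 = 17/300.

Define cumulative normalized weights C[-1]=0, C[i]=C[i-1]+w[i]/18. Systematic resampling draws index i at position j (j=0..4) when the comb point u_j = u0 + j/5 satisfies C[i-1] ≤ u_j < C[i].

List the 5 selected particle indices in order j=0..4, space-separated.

C = [1/9, 5/9, 5/9, 17/18, 1]
j=0: u_0=17/300 ∈ [0, 1/9) → index 0
j=1: u_1=77/300 ∈ [1/9, 5/9) → index 1
j=2: u_2=137/300 ∈ [1/9, 5/9) → index 1
j=3: u_3=197/300 ∈ [5/9, 17/18) → index 3
j=4: u_4=257/300 ∈ [5/9, 17/18) → index 3

0 1 1 3 3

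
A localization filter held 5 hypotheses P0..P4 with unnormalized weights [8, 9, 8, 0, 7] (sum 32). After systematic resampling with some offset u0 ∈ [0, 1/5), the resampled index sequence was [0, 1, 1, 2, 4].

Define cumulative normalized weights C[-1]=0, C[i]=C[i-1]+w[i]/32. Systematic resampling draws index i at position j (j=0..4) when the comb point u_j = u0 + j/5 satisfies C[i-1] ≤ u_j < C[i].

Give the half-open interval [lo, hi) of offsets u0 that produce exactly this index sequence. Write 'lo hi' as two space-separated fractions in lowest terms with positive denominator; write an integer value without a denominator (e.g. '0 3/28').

1/20 21/160

C = [1/4, 17/32, 25/32, 25/32, 1]
j=0 picked index 0: u0 ∈ [0, 1/4)
j=1 picked index 1: u0 ∈ [1/20, 53/160)
j=2 picked index 1: u0 ∈ [-3/20, 21/160)
j=3 picked index 2: u0 ∈ [-11/160, 29/160)
j=4 picked index 4: u0 ∈ [-3/160, 1/5)
intersection: [1/20, 21/160)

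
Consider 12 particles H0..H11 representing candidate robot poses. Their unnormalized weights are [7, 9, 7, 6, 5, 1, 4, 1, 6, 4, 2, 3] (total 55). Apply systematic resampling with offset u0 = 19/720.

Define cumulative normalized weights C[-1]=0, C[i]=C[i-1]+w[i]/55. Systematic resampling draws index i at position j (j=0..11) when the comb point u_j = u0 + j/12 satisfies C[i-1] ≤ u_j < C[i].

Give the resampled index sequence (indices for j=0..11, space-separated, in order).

C = [7/55, 16/55, 23/55, 29/55, 34/55, 7/11, 39/55, 8/11, 46/55, 10/11, 52/55, 1]
j=0: u_0=19/720 ∈ [0, 7/55) → index 0
j=1: u_1=79/720 ∈ [0, 7/55) → index 0
j=2: u_2=139/720 ∈ [7/55, 16/55) → index 1
j=3: u_3=199/720 ∈ [7/55, 16/55) → index 1
j=4: u_4=259/720 ∈ [16/55, 23/55) → index 2
j=5: u_5=319/720 ∈ [23/55, 29/55) → index 3
j=6: u_6=379/720 ∈ [23/55, 29/55) → index 3
j=7: u_7=439/720 ∈ [29/55, 34/55) → index 4
j=8: u_8=499/720 ∈ [7/11, 39/55) → index 6
j=9: u_9=559/720 ∈ [8/11, 46/55) → index 8
j=10: u_10=619/720 ∈ [46/55, 10/11) → index 9
j=11: u_11=679/720 ∈ [10/11, 52/55) → index 10

0 0 1 1 2 3 3 4 6 8 9 10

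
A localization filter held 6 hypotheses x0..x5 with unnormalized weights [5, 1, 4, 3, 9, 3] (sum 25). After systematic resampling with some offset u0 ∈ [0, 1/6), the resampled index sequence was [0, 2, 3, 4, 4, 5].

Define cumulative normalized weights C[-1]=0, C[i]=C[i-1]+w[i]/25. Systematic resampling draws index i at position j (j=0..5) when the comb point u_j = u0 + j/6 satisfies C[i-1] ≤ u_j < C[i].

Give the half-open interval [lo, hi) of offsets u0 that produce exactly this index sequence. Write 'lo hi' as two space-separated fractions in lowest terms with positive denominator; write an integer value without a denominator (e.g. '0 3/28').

11/150 1/6

C = [1/5, 6/25, 2/5, 13/25, 22/25, 1]
j=0 picked index 0: u0 ∈ [0, 1/5)
j=1 picked index 2: u0 ∈ [11/150, 7/30)
j=2 picked index 3: u0 ∈ [1/15, 14/75)
j=3 picked index 4: u0 ∈ [1/50, 19/50)
j=4 picked index 4: u0 ∈ [-11/75, 16/75)
j=5 picked index 5: u0 ∈ [7/150, 1/6)
intersection: [11/150, 1/6)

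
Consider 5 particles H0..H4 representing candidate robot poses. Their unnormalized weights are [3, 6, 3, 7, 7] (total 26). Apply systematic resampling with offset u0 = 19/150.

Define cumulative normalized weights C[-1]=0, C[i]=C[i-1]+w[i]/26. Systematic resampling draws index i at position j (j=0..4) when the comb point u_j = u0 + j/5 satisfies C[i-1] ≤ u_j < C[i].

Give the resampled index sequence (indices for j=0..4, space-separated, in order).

1 1 3 3 4

C = [3/26, 9/26, 6/13, 19/26, 1]
j=0: u_0=19/150 ∈ [3/26, 9/26) → index 1
j=1: u_1=49/150 ∈ [3/26, 9/26) → index 1
j=2: u_2=79/150 ∈ [6/13, 19/26) → index 3
j=3: u_3=109/150 ∈ [6/13, 19/26) → index 3
j=4: u_4=139/150 ∈ [19/26, 1) → index 4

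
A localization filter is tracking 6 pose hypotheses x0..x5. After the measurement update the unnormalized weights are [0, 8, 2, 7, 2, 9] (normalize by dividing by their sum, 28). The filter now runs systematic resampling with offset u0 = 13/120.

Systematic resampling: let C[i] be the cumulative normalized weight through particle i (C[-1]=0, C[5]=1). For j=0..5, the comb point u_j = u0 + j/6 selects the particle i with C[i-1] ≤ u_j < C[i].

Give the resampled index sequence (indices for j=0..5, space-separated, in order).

C = [0, 2/7, 5/14, 17/28, 19/28, 1]
j=0: u_0=13/120 ∈ [0, 2/7) → index 1
j=1: u_1=11/40 ∈ [0, 2/7) → index 1
j=2: u_2=53/120 ∈ [5/14, 17/28) → index 3
j=3: u_3=73/120 ∈ [17/28, 19/28) → index 4
j=4: u_4=31/40 ∈ [19/28, 1) → index 5
j=5: u_5=113/120 ∈ [19/28, 1) → index 5

1 1 3 4 5 5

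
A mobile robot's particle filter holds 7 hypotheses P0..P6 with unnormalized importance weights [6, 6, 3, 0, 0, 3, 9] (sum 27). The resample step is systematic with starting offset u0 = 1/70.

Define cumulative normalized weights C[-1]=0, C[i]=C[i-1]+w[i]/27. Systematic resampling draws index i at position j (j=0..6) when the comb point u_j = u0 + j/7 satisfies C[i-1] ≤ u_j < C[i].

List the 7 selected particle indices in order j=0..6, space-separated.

C = [2/9, 4/9, 5/9, 5/9, 5/9, 2/3, 1]
j=0: u_0=1/70 ∈ [0, 2/9) → index 0
j=1: u_1=11/70 ∈ [0, 2/9) → index 0
j=2: u_2=3/10 ∈ [2/9, 4/9) → index 1
j=3: u_3=31/70 ∈ [2/9, 4/9) → index 1
j=4: u_4=41/70 ∈ [5/9, 2/3) → index 5
j=5: u_5=51/70 ∈ [2/3, 1) → index 6
j=6: u_6=61/70 ∈ [2/3, 1) → index 6

0 0 1 1 5 6 6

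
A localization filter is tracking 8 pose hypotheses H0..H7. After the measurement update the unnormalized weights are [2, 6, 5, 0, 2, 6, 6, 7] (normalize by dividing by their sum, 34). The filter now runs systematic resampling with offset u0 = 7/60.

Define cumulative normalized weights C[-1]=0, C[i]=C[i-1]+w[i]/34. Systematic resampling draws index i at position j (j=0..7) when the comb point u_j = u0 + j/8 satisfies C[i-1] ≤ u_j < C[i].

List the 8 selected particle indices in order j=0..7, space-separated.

1 2 2 5 5 6 7 7

C = [1/17, 4/17, 13/34, 13/34, 15/34, 21/34, 27/34, 1]
j=0: u_0=7/60 ∈ [1/17, 4/17) → index 1
j=1: u_1=29/120 ∈ [4/17, 13/34) → index 2
j=2: u_2=11/30 ∈ [4/17, 13/34) → index 2
j=3: u_3=59/120 ∈ [15/34, 21/34) → index 5
j=4: u_4=37/60 ∈ [15/34, 21/34) → index 5
j=5: u_5=89/120 ∈ [21/34, 27/34) → index 6
j=6: u_6=13/15 ∈ [27/34, 1) → index 7
j=7: u_7=119/120 ∈ [27/34, 1) → index 7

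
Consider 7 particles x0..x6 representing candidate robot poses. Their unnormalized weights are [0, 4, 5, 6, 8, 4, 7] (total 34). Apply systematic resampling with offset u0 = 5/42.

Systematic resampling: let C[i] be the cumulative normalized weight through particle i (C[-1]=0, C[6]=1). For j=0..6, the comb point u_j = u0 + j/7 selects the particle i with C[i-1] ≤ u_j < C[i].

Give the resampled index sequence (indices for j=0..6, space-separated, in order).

C = [0, 2/17, 9/34, 15/34, 23/34, 27/34, 1]
j=0: u_0=5/42 ∈ [2/17, 9/34) → index 2
j=1: u_1=11/42 ∈ [2/17, 9/34) → index 2
j=2: u_2=17/42 ∈ [9/34, 15/34) → index 3
j=3: u_3=23/42 ∈ [15/34, 23/34) → index 4
j=4: u_4=29/42 ∈ [23/34, 27/34) → index 5
j=5: u_5=5/6 ∈ [27/34, 1) → index 6
j=6: u_6=41/42 ∈ [27/34, 1) → index 6

2 2 3 4 5 6 6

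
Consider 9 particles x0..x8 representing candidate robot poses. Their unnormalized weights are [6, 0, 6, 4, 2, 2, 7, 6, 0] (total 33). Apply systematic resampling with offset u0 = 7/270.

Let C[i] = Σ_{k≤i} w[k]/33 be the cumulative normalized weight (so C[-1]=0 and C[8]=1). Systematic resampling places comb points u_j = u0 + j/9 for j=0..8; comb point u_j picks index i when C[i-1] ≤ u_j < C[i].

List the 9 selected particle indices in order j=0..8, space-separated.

0 0 2 2 3 5 6 6 7

C = [2/11, 2/11, 4/11, 16/33, 6/11, 20/33, 9/11, 1, 1]
j=0: u_0=7/270 ∈ [0, 2/11) → index 0
j=1: u_1=37/270 ∈ [0, 2/11) → index 0
j=2: u_2=67/270 ∈ [2/11, 4/11) → index 2
j=3: u_3=97/270 ∈ [2/11, 4/11) → index 2
j=4: u_4=127/270 ∈ [4/11, 16/33) → index 3
j=5: u_5=157/270 ∈ [6/11, 20/33) → index 5
j=6: u_6=187/270 ∈ [20/33, 9/11) → index 6
j=7: u_7=217/270 ∈ [20/33, 9/11) → index 6
j=8: u_8=247/270 ∈ [9/11, 1) → index 7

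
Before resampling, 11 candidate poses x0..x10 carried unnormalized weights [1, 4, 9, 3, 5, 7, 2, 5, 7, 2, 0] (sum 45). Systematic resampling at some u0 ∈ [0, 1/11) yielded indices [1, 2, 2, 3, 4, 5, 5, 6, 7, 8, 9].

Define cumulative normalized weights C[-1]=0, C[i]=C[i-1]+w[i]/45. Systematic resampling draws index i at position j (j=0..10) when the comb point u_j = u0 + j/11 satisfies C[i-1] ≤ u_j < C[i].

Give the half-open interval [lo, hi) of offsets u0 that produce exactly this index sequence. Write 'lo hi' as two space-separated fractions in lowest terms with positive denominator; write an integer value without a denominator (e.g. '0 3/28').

23/495 26/495

C = [1/45, 1/9, 14/45, 17/45, 22/45, 29/45, 31/45, 4/5, 43/45, 1, 1]
j=0 picked index 1: u0 ∈ [1/45, 1/9)
j=1 picked index 2: u0 ∈ [2/99, 109/495)
j=2 picked index 2: u0 ∈ [-7/99, 64/495)
j=3 picked index 3: u0 ∈ [19/495, 52/495)
j=4 picked index 4: u0 ∈ [7/495, 62/495)
j=5 picked index 5: u0 ∈ [17/495, 94/495)
j=6 picked index 5: u0 ∈ [-28/495, 49/495)
j=7 picked index 6: u0 ∈ [4/495, 26/495)
j=8 picked index 7: u0 ∈ [-19/495, 4/55)
j=9 picked index 8: u0 ∈ [-1/55, 68/495)
j=10 picked index 9: u0 ∈ [23/495, 1/11)
intersection: [23/495, 26/495)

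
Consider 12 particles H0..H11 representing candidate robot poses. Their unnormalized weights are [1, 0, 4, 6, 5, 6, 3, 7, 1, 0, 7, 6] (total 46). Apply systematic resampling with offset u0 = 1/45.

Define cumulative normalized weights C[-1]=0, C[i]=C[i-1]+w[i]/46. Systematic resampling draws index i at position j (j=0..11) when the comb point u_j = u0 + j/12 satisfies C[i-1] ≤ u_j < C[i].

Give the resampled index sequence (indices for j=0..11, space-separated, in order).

C = [1/46, 1/46, 5/46, 11/46, 8/23, 11/23, 25/46, 16/23, 33/46, 33/46, 20/23, 1]
j=0: u_0=1/45 ∈ [1/46, 5/46) → index 2
j=1: u_1=19/180 ∈ [1/46, 5/46) → index 2
j=2: u_2=17/90 ∈ [5/46, 11/46) → index 3
j=3: u_3=49/180 ∈ [11/46, 8/23) → index 4
j=4: u_4=16/45 ∈ [8/23, 11/23) → index 5
j=5: u_5=79/180 ∈ [8/23, 11/23) → index 5
j=6: u_6=47/90 ∈ [11/23, 25/46) → index 6
j=7: u_7=109/180 ∈ [25/46, 16/23) → index 7
j=8: u_8=31/45 ∈ [25/46, 16/23) → index 7
j=9: u_9=139/180 ∈ [33/46, 20/23) → index 10
j=10: u_10=77/90 ∈ [33/46, 20/23) → index 10
j=11: u_11=169/180 ∈ [20/23, 1) → index 11

2 2 3 4 5 5 6 7 7 10 10 11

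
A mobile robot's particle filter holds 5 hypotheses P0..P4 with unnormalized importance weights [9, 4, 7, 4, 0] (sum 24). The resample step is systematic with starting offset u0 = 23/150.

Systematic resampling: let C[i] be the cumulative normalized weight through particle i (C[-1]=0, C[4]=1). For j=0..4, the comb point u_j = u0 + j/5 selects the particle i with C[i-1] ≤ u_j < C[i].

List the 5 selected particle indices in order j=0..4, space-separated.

C = [3/8, 13/24, 5/6, 1, 1]
j=0: u_0=23/150 ∈ [0, 3/8) → index 0
j=1: u_1=53/150 ∈ [0, 3/8) → index 0
j=2: u_2=83/150 ∈ [13/24, 5/6) → index 2
j=3: u_3=113/150 ∈ [13/24, 5/6) → index 2
j=4: u_4=143/150 ∈ [5/6, 1) → index 3

0 0 2 2 3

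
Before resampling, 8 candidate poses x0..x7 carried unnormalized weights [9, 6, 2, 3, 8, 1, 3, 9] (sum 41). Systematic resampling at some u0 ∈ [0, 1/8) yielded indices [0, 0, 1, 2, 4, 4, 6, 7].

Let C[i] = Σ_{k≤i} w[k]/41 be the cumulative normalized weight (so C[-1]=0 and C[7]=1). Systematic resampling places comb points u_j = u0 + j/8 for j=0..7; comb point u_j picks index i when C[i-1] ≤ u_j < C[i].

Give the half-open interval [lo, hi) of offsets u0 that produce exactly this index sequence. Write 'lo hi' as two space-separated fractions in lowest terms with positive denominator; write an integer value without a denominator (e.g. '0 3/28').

C = [9/41, 15/41, 17/41, 20/41, 28/41, 29/41, 32/41, 1]
j=0 picked index 0: u0 ∈ [0, 9/41)
j=1 picked index 0: u0 ∈ [-1/8, 31/328)
j=2 picked index 1: u0 ∈ [-5/164, 19/164)
j=3 picked index 2: u0 ∈ [-3/328, 13/328)
j=4 picked index 4: u0 ∈ [-1/82, 15/82)
j=5 picked index 4: u0 ∈ [-45/328, 19/328)
j=6 picked index 6: u0 ∈ [-7/164, 5/164)
j=7 picked index 7: u0 ∈ [-31/328, 1/8)
intersection: [0, 5/164)

0 5/164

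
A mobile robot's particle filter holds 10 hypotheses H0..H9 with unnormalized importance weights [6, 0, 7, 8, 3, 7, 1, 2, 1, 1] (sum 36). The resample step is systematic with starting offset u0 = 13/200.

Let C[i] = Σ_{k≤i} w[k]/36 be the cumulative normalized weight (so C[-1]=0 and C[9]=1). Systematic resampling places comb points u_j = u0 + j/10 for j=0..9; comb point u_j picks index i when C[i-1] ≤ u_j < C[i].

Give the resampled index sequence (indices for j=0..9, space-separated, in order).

C = [1/6, 1/6, 13/36, 7/12, 2/3, 31/36, 8/9, 17/18, 35/36, 1]
j=0: u_0=13/200 ∈ [0, 1/6) → index 0
j=1: u_1=33/200 ∈ [0, 1/6) → index 0
j=2: u_2=53/200 ∈ [1/6, 13/36) → index 2
j=3: u_3=73/200 ∈ [13/36, 7/12) → index 3
j=4: u_4=93/200 ∈ [13/36, 7/12) → index 3
j=5: u_5=113/200 ∈ [13/36, 7/12) → index 3
j=6: u_6=133/200 ∈ [7/12, 2/3) → index 4
j=7: u_7=153/200 ∈ [2/3, 31/36) → index 5
j=8: u_8=173/200 ∈ [31/36, 8/9) → index 6
j=9: u_9=193/200 ∈ [17/18, 35/36) → index 8

0 0 2 3 3 3 4 5 6 8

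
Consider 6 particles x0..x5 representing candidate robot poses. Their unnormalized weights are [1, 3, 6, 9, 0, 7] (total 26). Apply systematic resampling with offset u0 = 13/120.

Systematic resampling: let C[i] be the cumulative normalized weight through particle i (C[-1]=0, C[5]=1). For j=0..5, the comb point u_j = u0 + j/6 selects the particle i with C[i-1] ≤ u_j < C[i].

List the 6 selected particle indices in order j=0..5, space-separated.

1 2 3 3 5 5

C = [1/26, 2/13, 5/13, 19/26, 19/26, 1]
j=0: u_0=13/120 ∈ [1/26, 2/13) → index 1
j=1: u_1=11/40 ∈ [2/13, 5/13) → index 2
j=2: u_2=53/120 ∈ [5/13, 19/26) → index 3
j=3: u_3=73/120 ∈ [5/13, 19/26) → index 3
j=4: u_4=31/40 ∈ [19/26, 1) → index 5
j=5: u_5=113/120 ∈ [19/26, 1) → index 5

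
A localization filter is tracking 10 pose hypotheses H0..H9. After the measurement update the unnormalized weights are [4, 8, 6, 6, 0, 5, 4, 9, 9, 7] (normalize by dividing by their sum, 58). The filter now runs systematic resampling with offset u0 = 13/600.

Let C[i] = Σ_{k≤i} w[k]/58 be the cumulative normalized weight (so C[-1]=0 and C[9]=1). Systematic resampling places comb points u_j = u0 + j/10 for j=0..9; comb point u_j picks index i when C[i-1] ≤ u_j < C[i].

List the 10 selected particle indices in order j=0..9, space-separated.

0 1 2 3 5 6 7 7 8 9

C = [2/29, 6/29, 9/29, 12/29, 12/29, 1/2, 33/58, 21/29, 51/58, 1]
j=0: u_0=13/600 ∈ [0, 2/29) → index 0
j=1: u_1=73/600 ∈ [2/29, 6/29) → index 1
j=2: u_2=133/600 ∈ [6/29, 9/29) → index 2
j=3: u_3=193/600 ∈ [9/29, 12/29) → index 3
j=4: u_4=253/600 ∈ [12/29, 1/2) → index 5
j=5: u_5=313/600 ∈ [1/2, 33/58) → index 6
j=6: u_6=373/600 ∈ [33/58, 21/29) → index 7
j=7: u_7=433/600 ∈ [33/58, 21/29) → index 7
j=8: u_8=493/600 ∈ [21/29, 51/58) → index 8
j=9: u_9=553/600 ∈ [51/58, 1) → index 9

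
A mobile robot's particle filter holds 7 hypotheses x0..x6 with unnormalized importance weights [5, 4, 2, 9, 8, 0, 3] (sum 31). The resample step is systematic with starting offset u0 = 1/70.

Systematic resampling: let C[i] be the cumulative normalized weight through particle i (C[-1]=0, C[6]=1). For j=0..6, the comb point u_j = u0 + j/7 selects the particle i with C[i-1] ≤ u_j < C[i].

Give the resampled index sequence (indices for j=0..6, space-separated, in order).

0 0 2 3 3 4 4

C = [5/31, 9/31, 11/31, 20/31, 28/31, 28/31, 1]
j=0: u_0=1/70 ∈ [0, 5/31) → index 0
j=1: u_1=11/70 ∈ [0, 5/31) → index 0
j=2: u_2=3/10 ∈ [9/31, 11/31) → index 2
j=3: u_3=31/70 ∈ [11/31, 20/31) → index 3
j=4: u_4=41/70 ∈ [11/31, 20/31) → index 3
j=5: u_5=51/70 ∈ [20/31, 28/31) → index 4
j=6: u_6=61/70 ∈ [20/31, 28/31) → index 4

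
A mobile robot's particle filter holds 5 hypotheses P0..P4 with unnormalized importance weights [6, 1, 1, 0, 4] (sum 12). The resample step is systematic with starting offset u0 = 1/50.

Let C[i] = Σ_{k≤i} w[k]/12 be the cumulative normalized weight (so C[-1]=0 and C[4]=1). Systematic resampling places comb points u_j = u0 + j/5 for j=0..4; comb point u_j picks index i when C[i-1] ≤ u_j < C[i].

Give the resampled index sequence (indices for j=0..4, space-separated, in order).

0 0 0 2 4

C = [1/2, 7/12, 2/3, 2/3, 1]
j=0: u_0=1/50 ∈ [0, 1/2) → index 0
j=1: u_1=11/50 ∈ [0, 1/2) → index 0
j=2: u_2=21/50 ∈ [0, 1/2) → index 0
j=3: u_3=31/50 ∈ [7/12, 2/3) → index 2
j=4: u_4=41/50 ∈ [2/3, 1) → index 4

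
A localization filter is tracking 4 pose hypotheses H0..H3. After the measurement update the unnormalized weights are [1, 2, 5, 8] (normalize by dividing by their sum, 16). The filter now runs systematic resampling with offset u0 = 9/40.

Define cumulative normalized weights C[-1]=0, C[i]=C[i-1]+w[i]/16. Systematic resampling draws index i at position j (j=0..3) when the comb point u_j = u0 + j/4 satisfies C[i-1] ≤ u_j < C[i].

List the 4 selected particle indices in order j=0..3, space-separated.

2 2 3 3

C = [1/16, 3/16, 1/2, 1]
j=0: u_0=9/40 ∈ [3/16, 1/2) → index 2
j=1: u_1=19/40 ∈ [3/16, 1/2) → index 2
j=2: u_2=29/40 ∈ [1/2, 1) → index 3
j=3: u_3=39/40 ∈ [1/2, 1) → index 3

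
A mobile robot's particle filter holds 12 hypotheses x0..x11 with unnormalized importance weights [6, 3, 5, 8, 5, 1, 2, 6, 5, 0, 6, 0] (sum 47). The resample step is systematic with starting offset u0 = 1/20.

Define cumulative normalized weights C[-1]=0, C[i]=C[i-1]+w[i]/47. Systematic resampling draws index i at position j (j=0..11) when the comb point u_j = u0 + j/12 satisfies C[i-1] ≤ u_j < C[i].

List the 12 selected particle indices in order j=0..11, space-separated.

0 1 2 3 3 3 4 6 7 8 10 10

C = [6/47, 9/47, 14/47, 22/47, 27/47, 28/47, 30/47, 36/47, 41/47, 41/47, 1, 1]
j=0: u_0=1/20 ∈ [0, 6/47) → index 0
j=1: u_1=2/15 ∈ [6/47, 9/47) → index 1
j=2: u_2=13/60 ∈ [9/47, 14/47) → index 2
j=3: u_3=3/10 ∈ [14/47, 22/47) → index 3
j=4: u_4=23/60 ∈ [14/47, 22/47) → index 3
j=5: u_5=7/15 ∈ [14/47, 22/47) → index 3
j=6: u_6=11/20 ∈ [22/47, 27/47) → index 4
j=7: u_7=19/30 ∈ [28/47, 30/47) → index 6
j=8: u_8=43/60 ∈ [30/47, 36/47) → index 7
j=9: u_9=4/5 ∈ [36/47, 41/47) → index 8
j=10: u_10=53/60 ∈ [41/47, 1) → index 10
j=11: u_11=29/30 ∈ [41/47, 1) → index 10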